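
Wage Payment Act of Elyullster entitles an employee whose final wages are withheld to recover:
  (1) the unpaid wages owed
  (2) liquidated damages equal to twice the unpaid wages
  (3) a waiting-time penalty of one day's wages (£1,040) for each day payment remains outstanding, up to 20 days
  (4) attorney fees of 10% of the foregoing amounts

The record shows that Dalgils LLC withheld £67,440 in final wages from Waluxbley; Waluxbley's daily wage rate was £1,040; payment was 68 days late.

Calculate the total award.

£245,432

Doubled: 2 × £67,440 = £134,880
Penalty days: min(68, 20) = 20
Waiting-time penalty: 20 × £1,040 = £20,800
Subtotal: £67,440 + £134,880 + £20,800 = £223,120
Attorney fees: 10% of £223,120 = £22,312
Total award: £223,120 + £22,312 = £245,432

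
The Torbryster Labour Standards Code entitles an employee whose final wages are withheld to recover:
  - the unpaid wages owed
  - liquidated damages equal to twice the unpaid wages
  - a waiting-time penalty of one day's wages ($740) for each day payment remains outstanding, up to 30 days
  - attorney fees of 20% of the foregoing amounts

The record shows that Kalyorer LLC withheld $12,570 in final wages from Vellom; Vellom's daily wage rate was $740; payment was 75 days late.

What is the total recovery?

Doubled: 2 × $12,570 = $25,140
Penalty days: min(75, 30) = 30
Waiting-time penalty: 30 × $740 = $22,200
Subtotal: $12,570 + $25,140 + $22,200 = $59,910
Attorney fees: 20% of $59,910 = $11,982
Total award: $59,910 + $11,982 = $71,892

Total award: $71,892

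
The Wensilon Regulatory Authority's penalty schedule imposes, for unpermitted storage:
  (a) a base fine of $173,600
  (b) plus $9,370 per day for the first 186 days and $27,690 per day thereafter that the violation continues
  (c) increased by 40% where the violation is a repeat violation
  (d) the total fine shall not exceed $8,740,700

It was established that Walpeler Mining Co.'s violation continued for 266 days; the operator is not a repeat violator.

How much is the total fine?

$4,131,620

First 186 days: 186 × $9,370 = $1,742,820
Remaining days: (266 − 186) × $27,690 = $2,215,200
Per-day component: $1,742,820 + $2,215,200 = $3,958,020
Base plus per-day: $173,600 + $3,958,020 = $4,131,620
The operator is not a repeat violator: no 40% increase.
Cap at $8,740,700: $4,131,620 is within the cap, no reduction.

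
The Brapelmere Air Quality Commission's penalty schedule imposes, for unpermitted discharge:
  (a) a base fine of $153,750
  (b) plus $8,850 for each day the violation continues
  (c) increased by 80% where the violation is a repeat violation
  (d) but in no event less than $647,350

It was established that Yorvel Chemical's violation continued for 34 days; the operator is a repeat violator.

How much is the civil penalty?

Per-day component: 34 × $8,850 = $300,900
Base plus per-day: $153,750 + $300,900 = $454,650
Enhancement: 80% of $454,650 = $363,720
Enhanced fine: $454,650 + $363,720 = $818,370
Minimum $647,350: $818,370 meets the minimum, no increase.

Civil penalty: $818,370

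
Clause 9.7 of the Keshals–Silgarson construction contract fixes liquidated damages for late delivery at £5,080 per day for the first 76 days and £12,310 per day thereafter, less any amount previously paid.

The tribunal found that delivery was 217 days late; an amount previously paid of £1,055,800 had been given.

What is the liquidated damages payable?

First 76 days: 76 × £5,080 = £386,080
Remaining days: (217 − 76) × £12,310 = £1,735,710
Accrued per-day damages: £386,080 + £1,735,710 = £2,121,790
Less amount previously paid: £2,121,790 − £1,055,800 = £1,065,990

£1,065,990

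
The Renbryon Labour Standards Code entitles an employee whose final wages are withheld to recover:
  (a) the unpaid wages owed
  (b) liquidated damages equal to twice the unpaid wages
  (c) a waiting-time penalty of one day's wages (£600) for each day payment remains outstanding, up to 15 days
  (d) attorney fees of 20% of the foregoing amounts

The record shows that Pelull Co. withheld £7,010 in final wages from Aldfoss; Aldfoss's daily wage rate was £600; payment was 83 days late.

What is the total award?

£36,036

Doubled: 2 × £7,010 = £14,020
Penalty days: min(83, 15) = 15
Waiting-time penalty: 15 × £600 = £9,000
Subtotal: £7,010 + £14,020 + £9,000 = £30,030
Attorney fees: 20% of £30,030 = £6,006
Total award: £30,030 + £6,006 = £36,036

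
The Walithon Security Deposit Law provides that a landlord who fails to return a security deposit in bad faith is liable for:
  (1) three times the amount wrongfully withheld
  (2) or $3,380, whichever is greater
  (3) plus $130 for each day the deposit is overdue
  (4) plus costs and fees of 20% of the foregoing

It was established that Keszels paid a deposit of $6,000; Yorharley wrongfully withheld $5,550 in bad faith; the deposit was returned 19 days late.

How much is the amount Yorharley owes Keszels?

$22,944

Trebled: 3 × $5,550 = $16,650
Minimum $3,380: $16,650 meets the minimum, no increase.
Late-return penalty: 19 × $130 = $2,470
Damages plus late penalty: $16,650 + $2,470 = $19,120
Costs and fees: 20% of $19,120 = $3,824
Total recovery: $19,120 + $3,824 = $22,944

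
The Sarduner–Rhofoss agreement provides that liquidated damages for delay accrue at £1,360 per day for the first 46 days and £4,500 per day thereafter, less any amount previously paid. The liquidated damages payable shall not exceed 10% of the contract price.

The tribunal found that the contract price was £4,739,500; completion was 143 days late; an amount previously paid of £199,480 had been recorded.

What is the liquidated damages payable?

Liquidated damages: £299,580

First 46 days: 46 × £1,360 = £62,560
Remaining days: (143 − 46) × £4,500 = £436,500
Accrued per-day damages: £62,560 + £436,500 = £499,060
Less amount previously paid: £499,060 − £199,480 = £299,580
Cap: 10% of £4,739,500 = £473,950
Cap at £473,950: £299,580 is within the cap, no reduction.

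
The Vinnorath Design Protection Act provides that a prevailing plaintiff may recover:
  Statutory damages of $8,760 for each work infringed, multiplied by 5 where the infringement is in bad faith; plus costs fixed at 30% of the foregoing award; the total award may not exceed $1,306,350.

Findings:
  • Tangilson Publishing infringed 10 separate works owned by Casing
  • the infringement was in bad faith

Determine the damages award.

Statutory damages: 10 × $8,760 = $87,600
Multiplied by 5: 5 × $87,600 = $438,000
Costs: 30% of $438,000 = $131,400
Award plus costs: $438,000 + $131,400 = $569,400
Cap at $1,306,350: $569,400 is within the cap, no reduction.

$569,400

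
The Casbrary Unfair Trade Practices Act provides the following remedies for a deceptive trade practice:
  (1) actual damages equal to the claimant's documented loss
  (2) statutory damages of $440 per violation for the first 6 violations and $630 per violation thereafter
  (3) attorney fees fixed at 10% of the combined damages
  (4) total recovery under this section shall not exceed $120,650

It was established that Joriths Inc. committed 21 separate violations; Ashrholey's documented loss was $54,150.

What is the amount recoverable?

$72,864

First 6 violations: 6 × $440 = $2,640
Remaining violations: (21 − 6) × $630 = $9,450
Statutory damages: $2,640 + $9,450 = $12,090
Combined damages: $54,150 + $12,090 = $66,240
Attorney fees: 10% of $66,240 = $6,624
Total before cap: $66,240 + $6,624 = $72,864
Cap at $120,650: $72,864 is within the cap, no reduction.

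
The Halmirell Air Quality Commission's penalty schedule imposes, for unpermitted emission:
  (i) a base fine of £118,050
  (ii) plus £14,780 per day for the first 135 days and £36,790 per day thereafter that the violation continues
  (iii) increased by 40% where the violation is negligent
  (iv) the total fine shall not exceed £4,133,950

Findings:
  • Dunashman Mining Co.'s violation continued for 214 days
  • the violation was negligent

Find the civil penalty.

First 135 days: 135 × £14,780 = £1,995,300
Remaining days: (214 − 135) × £36,790 = £2,906,410
Per-day component: £1,995,300 + £2,906,410 = £4,901,710
Base plus per-day: £118,050 + £4,901,710 = £5,019,760
Enhancement: 40% of £5,019,760 = £2,007,904
Enhanced fine: £5,019,760 + £2,007,904 = £7,027,664
Cap at £4,133,950: £7,027,664 exceeds the cap → £4,133,950

£4,133,950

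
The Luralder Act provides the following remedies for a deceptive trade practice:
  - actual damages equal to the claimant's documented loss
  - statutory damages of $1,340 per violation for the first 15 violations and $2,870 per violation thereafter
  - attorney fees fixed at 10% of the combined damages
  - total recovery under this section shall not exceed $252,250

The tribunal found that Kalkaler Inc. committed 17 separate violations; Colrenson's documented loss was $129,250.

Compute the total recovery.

First 15 violations: 15 × $1,340 = $20,100
Remaining violations: (17 − 15) × $2,870 = $5,740
Statutory damages: $20,100 + $5,740 = $25,840
Combined damages: $129,250 + $25,840 = $155,090
Attorney fees: 10% of $155,090 = $15,509
Total before cap: $155,090 + $15,509 = $170,599
Cap at $252,250: $170,599 is within the cap, no reduction.

$170,599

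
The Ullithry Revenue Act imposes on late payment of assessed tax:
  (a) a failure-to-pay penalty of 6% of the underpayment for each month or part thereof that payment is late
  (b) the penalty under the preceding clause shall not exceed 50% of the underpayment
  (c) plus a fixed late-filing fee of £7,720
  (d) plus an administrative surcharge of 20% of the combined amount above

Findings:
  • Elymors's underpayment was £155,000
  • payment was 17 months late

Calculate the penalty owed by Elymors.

£102,264

Accrued rate: 6% × 17 = 102%, capped at 50% → 50%
Failure-to-pay penalty: 50% of £155,000 = £77,500
Penalty before surcharge: £77,500 + £7,720 = £85,220
Administrative surcharge: 20% of £85,220 = £17,044
Total penalty: £85,220 + £17,044 = £102,264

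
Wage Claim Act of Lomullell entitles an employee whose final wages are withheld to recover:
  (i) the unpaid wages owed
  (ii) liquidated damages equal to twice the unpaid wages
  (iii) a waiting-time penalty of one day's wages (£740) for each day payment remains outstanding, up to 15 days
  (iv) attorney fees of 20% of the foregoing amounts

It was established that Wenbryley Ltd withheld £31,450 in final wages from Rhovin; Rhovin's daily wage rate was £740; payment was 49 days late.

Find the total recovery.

Doubled: 2 × £31,450 = £62,900
Penalty days: min(49, 15) = 15
Waiting-time penalty: 15 × £740 = £11,100
Subtotal: £31,450 + £62,900 + £11,100 = £105,450
Attorney fees: 20% of £105,450 = £21,090
Total award: £105,450 + £21,090 = £126,540

£126,540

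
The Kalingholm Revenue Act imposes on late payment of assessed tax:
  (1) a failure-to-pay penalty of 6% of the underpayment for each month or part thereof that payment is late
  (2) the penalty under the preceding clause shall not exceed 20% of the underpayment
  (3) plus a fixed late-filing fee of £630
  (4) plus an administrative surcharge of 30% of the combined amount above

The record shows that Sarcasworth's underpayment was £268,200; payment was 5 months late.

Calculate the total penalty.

Accrued rate: 6% × 5 = 30%, capped at 20% → 20%
Failure-to-pay penalty: 20% of £268,200 = £53,640
Penalty before surcharge: £53,640 + £630 = £54,270
Administrative surcharge: 30% of £54,270 = £16,281
Total penalty: £54,270 + £16,281 = £70,551

Penalty: £70,551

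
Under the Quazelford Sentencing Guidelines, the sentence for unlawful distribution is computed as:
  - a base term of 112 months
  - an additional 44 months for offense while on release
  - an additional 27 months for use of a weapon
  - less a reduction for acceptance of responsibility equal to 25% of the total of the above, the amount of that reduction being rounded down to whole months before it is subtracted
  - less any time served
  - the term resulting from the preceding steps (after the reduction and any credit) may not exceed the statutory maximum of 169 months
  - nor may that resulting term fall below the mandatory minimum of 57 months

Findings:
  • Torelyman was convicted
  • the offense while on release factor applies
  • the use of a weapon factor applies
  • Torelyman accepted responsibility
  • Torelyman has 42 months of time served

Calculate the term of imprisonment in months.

96 months

Offense while on release enhancement: +44 months
Use of a weapon enhancement: +27 months
Adjusted term: 112 months + 44 months + 27 months = 183 months
Acceptance of responsibility reduction: 25% of 183 months = 45 months (rounded down)
After reduction: 183 − 45 = 138 months
Less time served: 138 months − 42 months = 96 months
Cap at 169 months: 96 months is within the cap, no reduction.
Minimum 57 months: 96 months meets the minimum, no increase.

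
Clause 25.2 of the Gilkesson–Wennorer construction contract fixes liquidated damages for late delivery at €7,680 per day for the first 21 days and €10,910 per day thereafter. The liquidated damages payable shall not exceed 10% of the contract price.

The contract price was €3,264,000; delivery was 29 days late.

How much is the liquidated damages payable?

First 21 days: 21 × €7,680 = €161,280
Remaining days: (29 − 21) × €10,910 = €87,280
Accrued per-day damages: €161,280 + €87,280 = €248,560
Cap: 10% of €3,264,000 = €326,400
Cap at €326,400: €248,560 is within the cap, no reduction.

€248,560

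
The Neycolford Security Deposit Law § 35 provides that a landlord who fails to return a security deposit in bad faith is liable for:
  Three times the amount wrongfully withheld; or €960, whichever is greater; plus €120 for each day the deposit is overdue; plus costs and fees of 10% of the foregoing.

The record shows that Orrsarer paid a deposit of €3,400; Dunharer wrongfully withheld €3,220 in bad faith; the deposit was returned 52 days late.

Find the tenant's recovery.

Trebled: 3 × €3,220 = €9,660
Minimum €960: €9,660 meets the minimum, no increase.
Late-return penalty: 52 × €120 = €6,240
Damages plus late penalty: €9,660 + €6,240 = €15,900
Costs and fees: 10% of €15,900 = €1,590
Total recovery: €15,900 + €1,590 = €17,490

€17,490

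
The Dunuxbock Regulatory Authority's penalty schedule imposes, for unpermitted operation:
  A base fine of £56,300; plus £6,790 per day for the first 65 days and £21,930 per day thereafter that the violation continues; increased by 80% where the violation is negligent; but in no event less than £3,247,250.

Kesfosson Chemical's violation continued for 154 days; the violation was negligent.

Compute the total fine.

First 65 days: 65 × £6,790 = £441,350
Remaining days: (154 − 65) × £21,930 = £1,951,770
Per-day component: £441,350 + £1,951,770 = £2,393,120
Base plus per-day: £56,300 + £2,393,120 = £2,449,420
Enhancement: 80% of £2,449,420 = £1,959,536
Enhanced fine: £2,449,420 + £1,959,536 = £4,408,956
Minimum £3,247,250: £4,408,956 meets the minimum, no increase.

Civil penalty: £4,408,956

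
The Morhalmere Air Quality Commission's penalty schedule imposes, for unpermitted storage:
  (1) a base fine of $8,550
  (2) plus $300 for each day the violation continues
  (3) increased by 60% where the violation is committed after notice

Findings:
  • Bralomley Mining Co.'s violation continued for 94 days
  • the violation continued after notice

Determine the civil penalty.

Per-day component: 94 × $300 = $28,200
Base plus per-day: $8,550 + $28,200 = $36,750
Enhancement: 60% of $36,750 = $22,050
Enhanced fine: $36,750 + $22,050 = $58,800

$58,800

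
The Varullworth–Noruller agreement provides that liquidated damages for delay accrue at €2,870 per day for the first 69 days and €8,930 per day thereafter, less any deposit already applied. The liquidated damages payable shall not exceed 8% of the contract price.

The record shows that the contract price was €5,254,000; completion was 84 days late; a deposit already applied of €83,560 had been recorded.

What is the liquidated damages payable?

First 69 days: 69 × €2,870 = €198,030
Remaining days: (84 − 69) × €8,930 = €133,950
Accrued per-day damages: €198,030 + €133,950 = €331,980
Less deposit already applied: €331,980 − €83,560 = €248,420
Cap: 8% of €5,254,000 = €420,320
Cap at €420,320: €248,420 is within the cap, no reduction.

€248,420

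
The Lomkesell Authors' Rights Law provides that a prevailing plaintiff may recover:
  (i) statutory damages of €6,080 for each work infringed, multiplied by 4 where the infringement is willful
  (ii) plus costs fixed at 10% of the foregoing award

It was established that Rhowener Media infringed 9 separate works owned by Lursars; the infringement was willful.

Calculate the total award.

€240,768

Statutory damages: 9 × €6,080 = €54,720
Multiplied by 4: 4 × €54,720 = €218,880
Costs: 10% of €218,880 = €21,888
Award plus costs: €218,880 + €21,888 = €240,768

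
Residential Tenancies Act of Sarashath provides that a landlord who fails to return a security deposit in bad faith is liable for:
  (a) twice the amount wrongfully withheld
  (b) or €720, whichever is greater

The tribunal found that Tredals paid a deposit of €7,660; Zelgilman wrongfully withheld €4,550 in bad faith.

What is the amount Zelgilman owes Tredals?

€9,100

Doubled: 2 × €4,550 = €9,100
Minimum €720: €9,100 meets the minimum, no increase.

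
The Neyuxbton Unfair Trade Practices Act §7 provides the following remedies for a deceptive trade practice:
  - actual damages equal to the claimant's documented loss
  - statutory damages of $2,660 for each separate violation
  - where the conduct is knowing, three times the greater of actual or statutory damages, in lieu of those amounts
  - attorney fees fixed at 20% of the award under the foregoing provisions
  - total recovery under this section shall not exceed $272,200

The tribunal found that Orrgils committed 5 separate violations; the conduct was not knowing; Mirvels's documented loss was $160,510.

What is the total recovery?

Statutory damages: 5 × $2,660 = $13,300
Conduct not knowing: the in-lieu enhancement does not apply.
Actual plus statutory damages: $160,510 + $13,300 = $173,810
Attorney fees: 20% of $173,810 = $34,762
Total before cap: $173,810 + $34,762 = $208,572
Cap at $272,200: $208,572 is within the cap, no reduction.

$208,572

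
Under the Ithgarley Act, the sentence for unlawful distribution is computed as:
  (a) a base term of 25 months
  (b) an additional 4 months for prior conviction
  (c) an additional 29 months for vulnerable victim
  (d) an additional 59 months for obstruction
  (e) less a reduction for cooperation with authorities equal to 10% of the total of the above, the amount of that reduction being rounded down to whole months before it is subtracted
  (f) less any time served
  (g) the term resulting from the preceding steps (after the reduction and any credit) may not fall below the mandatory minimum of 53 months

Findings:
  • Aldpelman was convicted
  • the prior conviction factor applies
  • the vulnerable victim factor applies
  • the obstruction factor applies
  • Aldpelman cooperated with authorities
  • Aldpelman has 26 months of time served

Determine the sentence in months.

Prior conviction enhancement: +4 months
Vulnerable victim enhancement: +29 months
Obstruction enhancement: +59 months
Adjusted term: 25 months + 4 months + 29 months + 59 months = 117 months
Cooperation with authorities reduction: 10% of 117 months = 11 months (rounded down)
After reduction: 117 − 11 = 106 months
Less time served: 106 months − 26 months = 80 months
Minimum 53 months: 80 months meets the minimum, no increase.

Sentence: 80 months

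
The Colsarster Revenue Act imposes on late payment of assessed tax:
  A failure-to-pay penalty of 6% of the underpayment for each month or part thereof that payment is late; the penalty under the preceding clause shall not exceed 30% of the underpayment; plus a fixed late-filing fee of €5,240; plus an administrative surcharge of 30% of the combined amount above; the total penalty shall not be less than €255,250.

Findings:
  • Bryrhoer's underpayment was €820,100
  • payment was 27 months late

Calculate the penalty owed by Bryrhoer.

Accrued rate: 6% × 27 = 162%, capped at 30% → 30%
Failure-to-pay penalty: 30% of €820,100 = €246,030
Penalty before surcharge: €246,030 + €5,240 = €251,270
Administrative surcharge: 30% of €251,270 = €75,381
Total penalty: €251,270 + €75,381 = €326,651
Minimum €255,250: €326,651 meets the minimum, no increase.

€326,651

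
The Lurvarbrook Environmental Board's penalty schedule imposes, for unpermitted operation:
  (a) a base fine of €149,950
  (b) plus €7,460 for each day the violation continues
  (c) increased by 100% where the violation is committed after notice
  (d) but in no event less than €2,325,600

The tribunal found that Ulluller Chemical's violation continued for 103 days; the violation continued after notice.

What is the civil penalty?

Civil penalty: €2,325,600

Per-day component: 103 × €7,460 = €768,380
Base plus per-day: €149,950 + €768,380 = €918,330
Enhancement: 100% of €918,330 = €918,330
Enhanced fine: €918,330 + €918,330 = €1,836,660
Minimum €2,325,600: €1,836,660 is below the minimum → €2,325,600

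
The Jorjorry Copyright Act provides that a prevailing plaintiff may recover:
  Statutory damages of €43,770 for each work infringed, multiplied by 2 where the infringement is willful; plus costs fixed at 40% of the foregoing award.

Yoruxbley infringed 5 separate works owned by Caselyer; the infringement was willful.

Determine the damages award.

Award: €612,780

Statutory damages: 5 × €43,770 = €218,850
Doubled: 2 × €218,850 = €437,700
Costs: 40% of €437,700 = €175,080
Award plus costs: €437,700 + €175,080 = €612,780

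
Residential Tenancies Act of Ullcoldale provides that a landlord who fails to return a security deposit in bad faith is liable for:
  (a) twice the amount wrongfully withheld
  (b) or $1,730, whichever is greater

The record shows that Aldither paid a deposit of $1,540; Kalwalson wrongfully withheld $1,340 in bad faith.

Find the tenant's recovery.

Doubled: 2 × $1,340 = $2,680
Minimum $1,730: $2,680 meets the minimum, no increase.

Recovery: $2,680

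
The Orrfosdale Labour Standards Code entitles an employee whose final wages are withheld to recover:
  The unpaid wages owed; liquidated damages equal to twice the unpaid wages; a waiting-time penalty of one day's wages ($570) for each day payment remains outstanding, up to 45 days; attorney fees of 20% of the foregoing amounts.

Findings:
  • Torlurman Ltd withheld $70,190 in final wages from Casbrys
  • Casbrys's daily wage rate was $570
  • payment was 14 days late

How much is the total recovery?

Doubled: 2 × $70,190 = $140,380
Penalty days: min(14, 45) = 14
Waiting-time penalty: 14 × $570 = $7,980
Subtotal: $70,190 + $140,380 + $7,980 = $218,550
Attorney fees: 20% of $218,550 = $43,710
Total award: $218,550 + $43,710 = $262,260

$262,260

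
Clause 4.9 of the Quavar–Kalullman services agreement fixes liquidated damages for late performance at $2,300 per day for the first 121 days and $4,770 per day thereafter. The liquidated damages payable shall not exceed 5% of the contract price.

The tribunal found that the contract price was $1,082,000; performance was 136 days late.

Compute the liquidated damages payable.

First 121 days: 121 × $2,300 = $278,300
Remaining days: (136 − 121) × $4,770 = $71,550
Accrued per-day damages: $278,300 + $71,550 = $349,850
Cap: 5% of $1,082,000 = $54,100
Cap at $54,100: $349,850 exceeds the cap → $54,100

$54,100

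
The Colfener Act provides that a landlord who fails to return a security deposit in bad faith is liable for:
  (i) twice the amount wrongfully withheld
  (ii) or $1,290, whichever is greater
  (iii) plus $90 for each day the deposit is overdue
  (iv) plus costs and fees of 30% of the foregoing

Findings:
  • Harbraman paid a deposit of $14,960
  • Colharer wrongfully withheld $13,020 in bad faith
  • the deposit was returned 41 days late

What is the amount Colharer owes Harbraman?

Doubled: 2 × $13,020 = $26,040
Minimum $1,290: $26,040 meets the minimum, no increase.
Late-return penalty: 41 × $90 = $3,690
Damages plus late penalty: $26,040 + $3,690 = $29,730
Costs and fees: 30% of $29,730 = $8,919
Total recovery: $29,730 + $8,919 = $38,649

$38,649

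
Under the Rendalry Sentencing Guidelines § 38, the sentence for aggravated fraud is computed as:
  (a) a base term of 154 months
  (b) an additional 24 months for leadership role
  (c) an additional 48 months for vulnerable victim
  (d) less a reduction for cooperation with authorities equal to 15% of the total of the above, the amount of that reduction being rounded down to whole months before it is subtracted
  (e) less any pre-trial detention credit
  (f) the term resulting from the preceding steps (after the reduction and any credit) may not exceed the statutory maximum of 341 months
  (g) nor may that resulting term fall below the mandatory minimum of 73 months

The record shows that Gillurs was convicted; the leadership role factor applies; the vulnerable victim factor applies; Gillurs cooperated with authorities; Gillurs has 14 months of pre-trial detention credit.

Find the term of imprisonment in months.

179 months

Leadership role enhancement: +24 months
Vulnerable victim enhancement: +48 months
Adjusted term: 154 months + 24 months + 48 months = 226 months
Cooperation with authorities reduction: 15% of 226 months = 33 months (rounded down)
After reduction: 226 − 33 = 193 months
Less pre-trial detention credit: 193 months − 14 months = 179 months
Cap at 341 months: 179 months is within the cap, no reduction.
Minimum 73 months: 179 months meets the minimum, no increase.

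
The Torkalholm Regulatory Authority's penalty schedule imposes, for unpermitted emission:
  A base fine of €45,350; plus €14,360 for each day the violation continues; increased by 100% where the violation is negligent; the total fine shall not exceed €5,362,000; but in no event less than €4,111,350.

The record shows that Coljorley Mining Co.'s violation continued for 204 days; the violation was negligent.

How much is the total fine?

Civil penalty: €5,362,000

Per-day component: 204 × €14,360 = €2,929,440
Base plus per-day: €45,350 + €2,929,440 = €2,974,790
Enhancement: 100% of €2,974,790 = €2,974,790
Enhanced fine: €2,974,790 + €2,974,790 = €5,949,580
Cap at €5,362,000: €5,949,580 exceeds the cap → €5,362,000
Minimum €4,111,350: €5,362,000 meets the minimum, no increase.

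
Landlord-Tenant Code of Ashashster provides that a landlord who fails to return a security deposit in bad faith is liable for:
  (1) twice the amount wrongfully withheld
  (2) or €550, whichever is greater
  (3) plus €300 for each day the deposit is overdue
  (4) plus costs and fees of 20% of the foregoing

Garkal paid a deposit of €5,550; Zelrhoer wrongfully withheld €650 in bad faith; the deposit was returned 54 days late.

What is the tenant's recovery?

€21,000

Doubled: 2 × €650 = €1,300
Minimum €550: €1,300 meets the minimum, no increase.
Late-return penalty: 54 × €300 = €16,200
Damages plus late penalty: €1,300 + €16,200 = €17,500
Costs and fees: 20% of €17,500 = €3,500
Total recovery: €17,500 + €3,500 = €21,000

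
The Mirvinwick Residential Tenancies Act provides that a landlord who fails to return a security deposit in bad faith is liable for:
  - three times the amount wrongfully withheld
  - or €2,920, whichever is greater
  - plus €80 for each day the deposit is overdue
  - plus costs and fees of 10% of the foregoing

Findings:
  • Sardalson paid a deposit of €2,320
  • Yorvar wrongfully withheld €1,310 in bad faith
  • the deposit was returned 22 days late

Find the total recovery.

€6,259

Trebled: 3 × €1,310 = €3,930
Minimum €2,920: €3,930 meets the minimum, no increase.
Late-return penalty: 22 × €80 = €1,760
Damages plus late penalty: €3,930 + €1,760 = €5,690
Costs and fees: 10% of €5,690 = €569
Total recovery: €5,690 + €569 = €6,259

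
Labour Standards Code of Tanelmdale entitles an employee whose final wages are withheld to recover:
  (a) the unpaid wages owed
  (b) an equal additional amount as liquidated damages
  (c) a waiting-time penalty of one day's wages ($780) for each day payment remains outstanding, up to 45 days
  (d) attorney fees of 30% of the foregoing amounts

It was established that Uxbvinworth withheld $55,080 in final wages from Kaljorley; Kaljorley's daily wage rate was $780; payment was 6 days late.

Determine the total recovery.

Liquidated damages (equal amount): $55,080
Penalty days: min(6, 45) = 6
Waiting-time penalty: 6 × $780 = $4,680
Subtotal: $55,080 + $55,080 + $4,680 = $114,840
Attorney fees: 30% of $114,840 = $34,452
Total award: $114,840 + $34,452 = $149,292

$149,292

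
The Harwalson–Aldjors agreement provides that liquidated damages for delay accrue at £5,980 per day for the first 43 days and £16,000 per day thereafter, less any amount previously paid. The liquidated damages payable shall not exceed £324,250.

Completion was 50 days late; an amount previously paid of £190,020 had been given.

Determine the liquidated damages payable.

£179,120

First 43 days: 43 × £5,980 = £257,140
Remaining days: (50 − 43) × £16,000 = £112,000
Accrued per-day damages: £257,140 + £112,000 = £369,140
Less amount previously paid: £369,140 − £190,020 = £179,120
Cap at £324,250: £179,120 is within the cap, no reduction.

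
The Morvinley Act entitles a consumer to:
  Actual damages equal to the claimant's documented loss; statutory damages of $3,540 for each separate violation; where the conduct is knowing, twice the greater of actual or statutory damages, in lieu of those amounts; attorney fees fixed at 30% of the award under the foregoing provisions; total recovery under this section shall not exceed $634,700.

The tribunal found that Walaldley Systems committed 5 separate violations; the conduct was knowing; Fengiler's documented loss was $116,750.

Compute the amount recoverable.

$303,550

Statutory damages: 5 × $3,540 = $17,700
Greater of actual damages ($116,750) or statutory damages ($17,700): $116,750
Doubled: 2 × $116,750 = $233,500
Attorney fees: 30% of $233,500 = $70,050
Total before cap: $233,500 + $70,050 = $303,550
Cap at $634,700: $303,550 is within the cap, no reduction.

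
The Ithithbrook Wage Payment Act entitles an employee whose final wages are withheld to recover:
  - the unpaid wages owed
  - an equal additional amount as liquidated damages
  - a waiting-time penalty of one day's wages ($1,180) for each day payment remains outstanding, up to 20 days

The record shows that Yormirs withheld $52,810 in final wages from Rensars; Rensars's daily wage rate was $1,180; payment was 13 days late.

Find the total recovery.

Total award: $120,960

Liquidated damages (equal amount): $52,810
Penalty days: min(13, 20) = 13
Waiting-time penalty: 13 × $1,180 = $15,340
Total award: $52,810 + $52,810 + $15,340 = $120,960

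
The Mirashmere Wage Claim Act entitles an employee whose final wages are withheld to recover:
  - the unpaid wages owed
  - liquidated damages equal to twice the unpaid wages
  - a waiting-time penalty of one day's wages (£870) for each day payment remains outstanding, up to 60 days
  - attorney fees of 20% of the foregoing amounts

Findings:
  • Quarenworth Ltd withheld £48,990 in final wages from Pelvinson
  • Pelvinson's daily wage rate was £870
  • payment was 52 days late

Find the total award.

£230,652

Doubled: 2 × £48,990 = £97,980
Penalty days: min(52, 60) = 52
Waiting-time penalty: 52 × £870 = £45,240
Subtotal: £48,990 + £97,980 + £45,240 = £192,210
Attorney fees: 20% of £192,210 = £38,442
Total award: £192,210 + £38,442 = £230,652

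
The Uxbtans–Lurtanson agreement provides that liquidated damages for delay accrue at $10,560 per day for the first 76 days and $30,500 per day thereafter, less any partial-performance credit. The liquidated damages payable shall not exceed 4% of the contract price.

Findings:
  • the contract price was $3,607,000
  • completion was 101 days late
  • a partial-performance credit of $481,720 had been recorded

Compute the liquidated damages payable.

First 76 days: 76 × $10,560 = $802,560
Remaining days: (101 − 76) × $30,500 = $762,500
Accrued per-day damages: $802,560 + $762,500 = $1,565,060
Less partial-performance credit: $1,565,060 − $481,720 = $1,083,340
Cap: 4% of $3,607,000 = $144,280
Cap at $144,280: $1,083,340 exceeds the cap → $144,280

$144,280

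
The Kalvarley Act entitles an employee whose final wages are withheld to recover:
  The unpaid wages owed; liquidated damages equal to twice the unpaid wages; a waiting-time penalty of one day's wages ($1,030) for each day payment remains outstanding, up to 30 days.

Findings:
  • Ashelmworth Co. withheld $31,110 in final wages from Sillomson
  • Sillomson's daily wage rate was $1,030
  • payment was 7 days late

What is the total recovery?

Doubled: 2 × $31,110 = $62,220
Penalty days: min(7, 30) = 7
Waiting-time penalty: 7 × $1,030 = $7,210
Total award: $31,110 + $62,220 + $7,210 = $100,540

$100,540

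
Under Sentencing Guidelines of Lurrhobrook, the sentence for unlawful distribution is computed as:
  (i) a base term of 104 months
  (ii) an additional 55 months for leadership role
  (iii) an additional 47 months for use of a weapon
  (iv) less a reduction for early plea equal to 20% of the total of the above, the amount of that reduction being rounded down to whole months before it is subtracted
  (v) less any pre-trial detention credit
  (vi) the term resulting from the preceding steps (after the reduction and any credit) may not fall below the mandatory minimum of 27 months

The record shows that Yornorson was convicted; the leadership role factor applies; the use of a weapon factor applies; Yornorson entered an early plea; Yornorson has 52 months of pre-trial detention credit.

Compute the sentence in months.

113 months

Leadership role enhancement: +55 months
Use of a weapon enhancement: +47 months
Adjusted term: 104 months + 55 months + 47 months = 206 months
Early plea reduction: 20% of 206 months = 41 months (rounded down)
After reduction: 206 − 41 = 165 months
Less pre-trial detention credit: 165 months − 52 months = 113 months
Minimum 27 months: 113 months meets the minimum, no increase.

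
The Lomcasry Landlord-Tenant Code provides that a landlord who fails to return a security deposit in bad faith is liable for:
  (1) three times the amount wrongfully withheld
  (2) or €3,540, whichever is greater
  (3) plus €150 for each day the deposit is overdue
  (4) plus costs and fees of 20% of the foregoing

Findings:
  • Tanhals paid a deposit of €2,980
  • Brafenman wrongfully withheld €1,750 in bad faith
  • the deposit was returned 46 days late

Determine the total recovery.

Trebled: 3 × €1,750 = €5,250
Minimum €3,540: €5,250 meets the minimum, no increase.
Late-return penalty: 46 × €150 = €6,900
Damages plus late penalty: €5,250 + €6,900 = €12,150
Costs and fees: 20% of €12,150 = €2,430
Total recovery: €12,150 + €2,430 = €14,580

€14,580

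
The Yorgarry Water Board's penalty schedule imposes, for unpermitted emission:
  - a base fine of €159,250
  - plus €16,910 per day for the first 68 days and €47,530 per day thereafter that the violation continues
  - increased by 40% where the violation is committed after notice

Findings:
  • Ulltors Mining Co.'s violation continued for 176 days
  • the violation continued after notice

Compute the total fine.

Civil penalty: €9,019,318

First 68 days: 68 × €16,910 = €1,149,880
Remaining days: (176 − 68) × €47,530 = €5,133,240
Per-day component: €1,149,880 + €5,133,240 = €6,283,120
Base plus per-day: €159,250 + €6,283,120 = €6,442,370
Enhancement: 40% of €6,442,370 = €2,576,948
Enhanced fine: €6,442,370 + €2,576,948 = €9,019,318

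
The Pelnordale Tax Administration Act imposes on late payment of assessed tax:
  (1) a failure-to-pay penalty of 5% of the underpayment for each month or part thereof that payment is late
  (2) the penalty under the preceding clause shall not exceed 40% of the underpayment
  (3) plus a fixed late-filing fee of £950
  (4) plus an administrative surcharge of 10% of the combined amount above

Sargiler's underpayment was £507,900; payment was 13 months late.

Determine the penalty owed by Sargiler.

Accrued rate: 5% × 13 = 65%, capped at 40% → 40%
Failure-to-pay penalty: 40% of £507,900 = £203,160
Penalty before surcharge: £203,160 + £950 = £204,110
Administrative surcharge: 10% of £204,110 = £20,411
Total penalty: £204,110 + £20,411 = £224,521

£224,521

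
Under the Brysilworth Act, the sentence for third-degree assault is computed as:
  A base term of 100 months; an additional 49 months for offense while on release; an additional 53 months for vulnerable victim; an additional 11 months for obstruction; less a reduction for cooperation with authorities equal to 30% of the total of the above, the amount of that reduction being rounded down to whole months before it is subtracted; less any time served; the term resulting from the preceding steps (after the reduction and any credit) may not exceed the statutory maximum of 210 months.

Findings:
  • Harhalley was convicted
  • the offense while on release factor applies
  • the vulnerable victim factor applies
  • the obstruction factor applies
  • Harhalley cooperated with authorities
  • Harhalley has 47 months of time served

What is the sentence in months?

Offense while on release enhancement: +49 months
Vulnerable victim enhancement: +53 months
Obstruction enhancement: +11 months
Adjusted term: 100 months + 49 months + 53 months + 11 months = 213 months
Cooperation with authorities reduction: 30% of 213 months = 63 months (rounded down)
After reduction: 213 − 63 = 150 months
Less time served: 150 months − 47 months = 103 months
Cap at 210 months: 103 months is within the cap, no reduction.

103 months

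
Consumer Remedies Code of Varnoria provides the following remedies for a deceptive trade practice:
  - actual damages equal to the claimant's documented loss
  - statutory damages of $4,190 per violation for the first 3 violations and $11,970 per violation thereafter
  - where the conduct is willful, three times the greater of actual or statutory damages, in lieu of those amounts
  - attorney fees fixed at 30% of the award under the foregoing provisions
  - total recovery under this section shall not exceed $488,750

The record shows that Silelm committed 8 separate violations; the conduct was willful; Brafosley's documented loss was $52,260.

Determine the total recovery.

First 3 violations: 3 × $4,190 = $12,570
Remaining violations: (8 − 3) × $11,970 = $59,850
Statutory damages: $12,570 + $59,850 = $72,420
Greater of actual damages ($52,260) or statutory damages ($72,420): $72,420
Trebled: 3 × $72,420 = $217,260
Attorney fees: 30% of $217,260 = $65,178
Total before cap: $217,260 + $65,178 = $282,438
Cap at $488,750: $282,438 is within the cap, no reduction.

$282,438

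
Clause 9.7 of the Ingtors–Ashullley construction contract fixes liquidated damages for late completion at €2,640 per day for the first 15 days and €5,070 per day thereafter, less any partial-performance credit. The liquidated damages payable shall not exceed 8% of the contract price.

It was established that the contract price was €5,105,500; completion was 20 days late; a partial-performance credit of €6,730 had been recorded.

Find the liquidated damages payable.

First 15 days: 15 × €2,640 = €39,600
Remaining days: (20 − 15) × €5,070 = €25,350
Accrued per-day damages: €39,600 + €25,350 = €64,950
Less partial-performance credit: €64,950 − €6,730 = €58,220
Cap: 8% of €5,105,500 = €408,440
Cap at €408,440: €58,220 is within the cap, no reduction.

Liquidated damages: €58,220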